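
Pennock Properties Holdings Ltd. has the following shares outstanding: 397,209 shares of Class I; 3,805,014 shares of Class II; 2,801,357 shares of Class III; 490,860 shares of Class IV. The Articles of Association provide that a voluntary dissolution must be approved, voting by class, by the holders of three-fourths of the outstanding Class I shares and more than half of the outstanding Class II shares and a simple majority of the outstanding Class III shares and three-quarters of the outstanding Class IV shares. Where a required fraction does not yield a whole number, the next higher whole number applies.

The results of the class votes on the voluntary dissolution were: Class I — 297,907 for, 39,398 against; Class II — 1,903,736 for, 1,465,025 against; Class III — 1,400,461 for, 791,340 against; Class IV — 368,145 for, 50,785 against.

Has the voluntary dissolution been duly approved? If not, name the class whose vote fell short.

Not approved — the Class III shares did not give the required vote.

Class I: 3/4 of 397209 = 297906.75, rounded up to 297907; 297,907 required, 297,907 in favor — approved.
Class II: a majority of 3805014 is 1902508; 1,902,508 required, 1,903,736 in favor — approved.
Class III: a majority of 2801357 is 1400679; 1,400,679 required, 1,400,461 in favor — not approved.
Class IV: 3/4 of 490860 = 368145; 368,145 required, 368,145 in favor — approved.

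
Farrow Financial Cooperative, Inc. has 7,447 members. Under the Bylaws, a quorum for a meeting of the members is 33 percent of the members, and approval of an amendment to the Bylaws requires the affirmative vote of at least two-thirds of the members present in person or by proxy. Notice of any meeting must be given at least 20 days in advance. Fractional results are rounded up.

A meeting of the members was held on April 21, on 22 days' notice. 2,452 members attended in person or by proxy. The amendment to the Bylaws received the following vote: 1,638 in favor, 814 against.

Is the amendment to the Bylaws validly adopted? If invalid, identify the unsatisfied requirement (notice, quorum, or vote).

Invalid — quorum requirement not satisfied.

Notice: 22 days given; 20 required. Satisfied.
Quorum: 33% of 7,447 = 2,457.51, rounded up to 2,458; 2,452 present. Not satisfied.
Vote: requires two-thirds of those present (2,452); 2/3 of 2452 = 1634.67, rounded up to 1635, so 1,635 needed; 1,638 in favor. Satisfied.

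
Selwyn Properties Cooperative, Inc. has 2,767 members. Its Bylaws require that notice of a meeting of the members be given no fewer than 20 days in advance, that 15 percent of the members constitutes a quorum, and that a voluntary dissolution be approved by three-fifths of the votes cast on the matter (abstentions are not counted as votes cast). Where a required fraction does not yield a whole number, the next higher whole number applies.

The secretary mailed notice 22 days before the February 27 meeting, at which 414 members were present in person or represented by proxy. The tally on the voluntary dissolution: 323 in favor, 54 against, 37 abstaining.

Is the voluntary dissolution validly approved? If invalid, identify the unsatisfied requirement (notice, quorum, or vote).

Invalid — quorum requirement not satisfied.

Notice: 22 days given; 20 required. Satisfied.
Quorum: 15% of 2,767 = 415.05, rounded up to 416; 414 present. Not satisfied.
Vote: requires three-fifths of the votes cast (414 − 37 abstaining = 377); 3/5 of 377 = 226.20, rounded up to 227, so 227 needed; 323 in favor. Satisfied.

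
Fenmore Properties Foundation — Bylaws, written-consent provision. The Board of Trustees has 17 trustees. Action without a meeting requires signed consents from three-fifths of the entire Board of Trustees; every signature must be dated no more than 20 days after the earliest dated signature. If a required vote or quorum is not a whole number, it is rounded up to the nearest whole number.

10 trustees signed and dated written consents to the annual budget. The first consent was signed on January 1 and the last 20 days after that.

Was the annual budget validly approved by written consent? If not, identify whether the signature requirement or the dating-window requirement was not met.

Signatures required: three-fifths of 17 — 3/5 of 17 = 10.20, rounded up to 11, so 11 needed; 10 signed. Insufficient.
Dating window: the latest signature is 20 days after the earliest; the limit is 20 days. Within the window.

Not effective — insufficient signatures.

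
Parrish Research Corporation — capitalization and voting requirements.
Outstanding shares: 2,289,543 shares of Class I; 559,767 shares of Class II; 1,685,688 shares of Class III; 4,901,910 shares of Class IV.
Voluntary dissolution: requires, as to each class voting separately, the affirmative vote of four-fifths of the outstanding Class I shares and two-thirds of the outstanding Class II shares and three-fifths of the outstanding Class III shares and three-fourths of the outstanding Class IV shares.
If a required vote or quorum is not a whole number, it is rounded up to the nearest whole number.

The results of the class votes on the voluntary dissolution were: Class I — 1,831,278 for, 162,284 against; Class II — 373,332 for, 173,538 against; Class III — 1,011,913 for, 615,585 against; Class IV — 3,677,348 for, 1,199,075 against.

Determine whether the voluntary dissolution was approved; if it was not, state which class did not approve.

Class I: 4/5 of 2289543 = 1831634.40, rounded up to 1831635; 1,831,635 required, 1,831,278 in favor — not approved.
Class II: 2/3 of 559767 = 373178; 373,178 required, 373,332 in favor — approved.
Class III: 3/5 of 1685688 = 1011412.80, rounded up to 1011413; 1,011,413 required, 1,011,913 in favor — approved.
Class IV: 3/4 of 4901910 = 3676432.50, rounded up to 3676433; 3,676,433 required, 3,677,348 in favor — approved.

Not approved — the Class I shares did not give the required vote.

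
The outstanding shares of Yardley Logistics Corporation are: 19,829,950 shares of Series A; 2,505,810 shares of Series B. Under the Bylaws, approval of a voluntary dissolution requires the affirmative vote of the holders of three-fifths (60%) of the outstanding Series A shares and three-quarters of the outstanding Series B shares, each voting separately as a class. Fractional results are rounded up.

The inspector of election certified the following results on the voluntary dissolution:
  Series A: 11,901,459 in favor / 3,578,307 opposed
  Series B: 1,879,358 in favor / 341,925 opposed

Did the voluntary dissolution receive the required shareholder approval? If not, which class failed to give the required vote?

Series A: 3/5 of 19829950 = 11897970; 11,897,970 required, 11,901,459 in favor — approved.
Series B: 3/4 of 2505810 = 1879357.50, rounded up to 1879358; 1,879,358 required, 1,879,358 in favor — approved.

Approved — every class gave the required vote.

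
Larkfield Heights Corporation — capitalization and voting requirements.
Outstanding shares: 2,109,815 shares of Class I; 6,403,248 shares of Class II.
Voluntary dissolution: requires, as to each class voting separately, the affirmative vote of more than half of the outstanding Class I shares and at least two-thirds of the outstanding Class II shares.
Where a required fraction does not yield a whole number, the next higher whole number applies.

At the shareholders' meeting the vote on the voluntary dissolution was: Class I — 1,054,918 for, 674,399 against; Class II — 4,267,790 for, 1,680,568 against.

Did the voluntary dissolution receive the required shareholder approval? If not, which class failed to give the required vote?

Class I: a majority of 2109815 is 1054908; 1,054,908 required, 1,054,918 in favor — approved.
Class II: 2/3 of 6403248 = 4268832; 4,268,832 required, 4,267,790 in favor — not approved.

Not approved — the Class II shares did not give the required vote.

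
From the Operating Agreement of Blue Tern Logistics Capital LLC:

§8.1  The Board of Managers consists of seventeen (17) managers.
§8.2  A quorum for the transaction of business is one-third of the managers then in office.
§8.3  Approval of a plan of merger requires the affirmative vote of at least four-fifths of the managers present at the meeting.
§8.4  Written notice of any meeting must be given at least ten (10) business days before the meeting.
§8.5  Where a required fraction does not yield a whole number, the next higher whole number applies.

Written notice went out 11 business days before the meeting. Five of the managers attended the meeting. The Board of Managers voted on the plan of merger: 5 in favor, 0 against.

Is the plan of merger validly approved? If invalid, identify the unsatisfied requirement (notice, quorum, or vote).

Invalid — quorum requirement not satisfied.

Notice: 11 business days given; 10 required (11 ≥ 10). Satisfied.
Quorum: 5 present; quorum is 6. Not satisfied.
Vote: the plan of merger requires four-fifths of the managers present (5). 4/5 of 5 = 4, so 4 affirmative votes are needed; 5 voted in favor. Satisfied. (Moot — without a quorum no business can be validly transacted.)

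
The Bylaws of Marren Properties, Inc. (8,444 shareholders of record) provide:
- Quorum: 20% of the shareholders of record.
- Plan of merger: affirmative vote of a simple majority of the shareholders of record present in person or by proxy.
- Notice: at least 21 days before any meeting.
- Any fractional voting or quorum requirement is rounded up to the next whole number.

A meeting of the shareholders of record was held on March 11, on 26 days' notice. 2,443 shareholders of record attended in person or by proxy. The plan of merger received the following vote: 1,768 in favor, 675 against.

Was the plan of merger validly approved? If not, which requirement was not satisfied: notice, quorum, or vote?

Notice: 26 days given; 21 required. Satisfied.
Quorum: 20% of 8,444 = 1,688.80, rounded up to 1,689; 2,443 present. Satisfied.
Vote: requires a majority of those present (2,443); a majority of 2443 is 1222, so 1,222 needed; 1,768 in favor. Satisfied.

Valid — all requirements satisfied.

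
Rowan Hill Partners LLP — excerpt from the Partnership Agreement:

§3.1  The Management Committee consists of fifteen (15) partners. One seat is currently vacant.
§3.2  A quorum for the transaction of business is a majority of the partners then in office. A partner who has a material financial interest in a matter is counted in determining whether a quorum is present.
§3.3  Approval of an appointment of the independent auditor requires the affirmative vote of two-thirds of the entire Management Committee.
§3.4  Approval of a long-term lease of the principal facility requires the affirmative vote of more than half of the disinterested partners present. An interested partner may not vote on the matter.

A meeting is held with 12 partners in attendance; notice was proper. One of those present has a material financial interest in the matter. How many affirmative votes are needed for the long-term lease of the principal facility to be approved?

6

The long-term lease of the principal facility requires a majority of the disinterested partners present (12 − 1 = 11).
A majority of 11 is 6.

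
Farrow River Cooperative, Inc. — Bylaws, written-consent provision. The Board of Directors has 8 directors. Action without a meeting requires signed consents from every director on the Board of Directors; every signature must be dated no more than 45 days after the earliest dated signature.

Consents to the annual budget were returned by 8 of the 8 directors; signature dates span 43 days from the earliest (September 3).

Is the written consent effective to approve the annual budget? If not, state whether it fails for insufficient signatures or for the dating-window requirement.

Signatures required: the unanimous vote of 8 — unanimous means all 8, so 8 needed; 8 signed. Sufficient.
Dating window: the latest signature is 43 days after the earliest; the limit is 45 days. Within the window.

Effective — both the signature and dating-window requirements are satisfied.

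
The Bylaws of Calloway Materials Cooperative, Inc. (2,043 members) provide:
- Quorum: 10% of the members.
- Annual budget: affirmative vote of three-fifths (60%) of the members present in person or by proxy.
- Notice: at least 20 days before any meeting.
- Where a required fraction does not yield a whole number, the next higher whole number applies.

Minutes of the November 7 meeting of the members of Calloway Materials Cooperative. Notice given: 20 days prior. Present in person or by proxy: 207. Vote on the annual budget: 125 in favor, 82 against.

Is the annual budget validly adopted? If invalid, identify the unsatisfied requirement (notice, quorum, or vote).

Notice: 20 days given; 20 required. Satisfied.
Quorum: 10% of 2,043 = 204.30, rounded up to 205; 207 present. Satisfied.
Vote: requires three-fifths of those present (207); 3/5 of 207 = 124.20, rounded up to 125, so 125 needed; 125 in favor. Satisfied.

Valid — all requirements satisfied.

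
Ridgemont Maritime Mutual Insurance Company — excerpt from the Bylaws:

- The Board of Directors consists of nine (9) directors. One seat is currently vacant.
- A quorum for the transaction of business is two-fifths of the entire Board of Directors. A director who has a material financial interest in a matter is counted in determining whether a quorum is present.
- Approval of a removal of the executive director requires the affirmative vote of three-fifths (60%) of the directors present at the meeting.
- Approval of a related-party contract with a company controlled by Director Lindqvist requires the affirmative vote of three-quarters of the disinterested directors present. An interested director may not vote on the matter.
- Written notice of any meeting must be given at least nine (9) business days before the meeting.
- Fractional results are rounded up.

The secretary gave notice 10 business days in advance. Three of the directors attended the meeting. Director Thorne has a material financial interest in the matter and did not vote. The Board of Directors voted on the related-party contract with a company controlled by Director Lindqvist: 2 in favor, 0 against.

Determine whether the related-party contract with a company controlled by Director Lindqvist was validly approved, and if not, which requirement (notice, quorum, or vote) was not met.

Invalid — quorum requirement not satisfied.

Notice: 10 business days given; 9 required (10 ≥ 9). Satisfied.
Quorum: 3 present (interested directors count toward quorum); quorum is 4. Not satisfied.
Vote: the related-party contract with a company controlled by Director Lindqvist requires three-fourths of the disinterested directors present (3 − 1 = 2). 3/4 of 2 = 1.50, rounded up to 2, so 2 affirmative votes are needed; 2 voted in favor. Satisfied. (Moot — without a quorum no business can be validly transacted.)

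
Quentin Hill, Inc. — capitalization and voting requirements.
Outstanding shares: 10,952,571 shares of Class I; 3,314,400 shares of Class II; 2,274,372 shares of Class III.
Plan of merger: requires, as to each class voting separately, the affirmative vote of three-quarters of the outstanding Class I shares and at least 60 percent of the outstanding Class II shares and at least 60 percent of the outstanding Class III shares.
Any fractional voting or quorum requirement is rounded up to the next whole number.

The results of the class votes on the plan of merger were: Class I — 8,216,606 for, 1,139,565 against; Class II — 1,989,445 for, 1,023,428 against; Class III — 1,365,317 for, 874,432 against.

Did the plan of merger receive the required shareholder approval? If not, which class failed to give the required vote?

Approved — every class gave the required vote.

Class I: 3/4 of 10952571 = 8214428.25, rounded up to 8214429; 8,214,429 required, 8,216,606 in favor — approved.
Class II: 3/5 of 3314400 = 1988640; 1,988,640 required, 1,989,445 in favor — approved.
Class III: 3/5 of 2274372 = 1364623.20, rounded up to 1364624; 1,364,624 required, 1,365,317 in favor — approved.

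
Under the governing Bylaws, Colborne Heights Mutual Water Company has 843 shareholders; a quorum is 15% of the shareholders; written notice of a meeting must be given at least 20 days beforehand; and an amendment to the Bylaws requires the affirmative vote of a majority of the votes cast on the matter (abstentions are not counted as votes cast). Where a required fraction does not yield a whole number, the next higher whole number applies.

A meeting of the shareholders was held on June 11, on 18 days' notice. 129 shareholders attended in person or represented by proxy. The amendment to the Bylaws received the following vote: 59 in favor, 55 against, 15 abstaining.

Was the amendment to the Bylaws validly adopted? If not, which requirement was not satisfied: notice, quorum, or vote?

Notice: 18 days given; 20 required. Not satisfied.
Quorum: 15% of 843 = 126.45, rounded up to 127; 129 present. Satisfied.
Vote: requires a majority of the votes cast (129 − 15 abstaining = 114); a majority of 114 is 58, so 58 needed; 59 in favor. Satisfied.

Invalid — notice requirement not satisfied.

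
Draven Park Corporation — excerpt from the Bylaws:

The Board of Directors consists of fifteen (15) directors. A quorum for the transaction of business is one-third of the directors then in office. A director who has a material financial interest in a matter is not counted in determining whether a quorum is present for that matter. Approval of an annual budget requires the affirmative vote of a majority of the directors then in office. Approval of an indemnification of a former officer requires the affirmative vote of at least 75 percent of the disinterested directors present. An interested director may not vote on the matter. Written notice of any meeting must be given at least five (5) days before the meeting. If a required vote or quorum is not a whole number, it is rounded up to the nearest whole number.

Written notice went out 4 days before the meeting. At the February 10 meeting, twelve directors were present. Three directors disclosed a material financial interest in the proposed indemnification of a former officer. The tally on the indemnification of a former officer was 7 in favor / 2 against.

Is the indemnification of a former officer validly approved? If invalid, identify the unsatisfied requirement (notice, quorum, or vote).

Notice: 4 days given; 5 required (4 < 5). Not satisfied.
Quorum: 12 present, but the 3 interested directors do not count, leaving 9. Quorum is 5. Satisfied.
Vote: the indemnification of a former officer requires three-fourths of the disinterested directors present (12 − 3 = 9). 3/4 of 9 = 6.75, rounded up to 7, so 7 affirmative votes are needed; 7 voted in favor. Satisfied.

Invalid — notice requirement not satisfied.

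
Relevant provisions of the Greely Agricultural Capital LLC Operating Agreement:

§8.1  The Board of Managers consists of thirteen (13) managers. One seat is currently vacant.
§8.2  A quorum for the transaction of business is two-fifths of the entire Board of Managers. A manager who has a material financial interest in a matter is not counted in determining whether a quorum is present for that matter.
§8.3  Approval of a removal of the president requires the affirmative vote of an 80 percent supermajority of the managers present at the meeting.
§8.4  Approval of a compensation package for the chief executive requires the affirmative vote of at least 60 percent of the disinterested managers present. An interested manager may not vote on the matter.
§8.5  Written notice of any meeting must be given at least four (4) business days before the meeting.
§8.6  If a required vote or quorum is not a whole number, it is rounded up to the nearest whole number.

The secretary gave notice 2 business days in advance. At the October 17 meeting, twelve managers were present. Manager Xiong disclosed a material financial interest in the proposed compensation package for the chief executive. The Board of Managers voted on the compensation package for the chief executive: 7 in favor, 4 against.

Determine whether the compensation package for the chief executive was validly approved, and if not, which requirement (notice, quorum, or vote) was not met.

Invalid — notice requirement not satisfied.

Notice: 2 business days given; 4 required (2 < 4). Not satisfied.
Quorum: 12 present, but the 1 interested manager does not count, leaving 11. Quorum is 6. Satisfied.
Vote: the compensation package for the chief executive requires three-fifths of the disinterested managers present (12 − 1 = 11). 3/5 of 11 = 6.60, rounded up to 7, so 7 affirmative votes are needed; 7 voted in favor. Satisfied.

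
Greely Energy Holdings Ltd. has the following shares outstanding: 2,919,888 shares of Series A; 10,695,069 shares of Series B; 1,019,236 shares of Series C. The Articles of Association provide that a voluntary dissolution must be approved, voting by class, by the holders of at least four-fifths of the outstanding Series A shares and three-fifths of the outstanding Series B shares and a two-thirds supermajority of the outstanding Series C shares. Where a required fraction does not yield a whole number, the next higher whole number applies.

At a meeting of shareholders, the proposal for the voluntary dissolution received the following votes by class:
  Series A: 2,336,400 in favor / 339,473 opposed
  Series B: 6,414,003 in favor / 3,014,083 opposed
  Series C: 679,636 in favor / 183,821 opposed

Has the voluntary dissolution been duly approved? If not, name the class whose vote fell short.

Not approved — the Series B shares did not give the required vote.

Series A: 4/5 of 2919888 = 2335910.40, rounded up to 2335911; 2,335,911 required, 2,336,400 in favor — approved.
Series B: 3/5 of 10695069 = 6417041.40, rounded up to 6417042; 6,417,042 required, 6,414,003 in favor — not approved.
Series C: 2/3 of 1019236 = 679490.67, rounded up to 679491; 679,491 required, 679,636 in favor — approved.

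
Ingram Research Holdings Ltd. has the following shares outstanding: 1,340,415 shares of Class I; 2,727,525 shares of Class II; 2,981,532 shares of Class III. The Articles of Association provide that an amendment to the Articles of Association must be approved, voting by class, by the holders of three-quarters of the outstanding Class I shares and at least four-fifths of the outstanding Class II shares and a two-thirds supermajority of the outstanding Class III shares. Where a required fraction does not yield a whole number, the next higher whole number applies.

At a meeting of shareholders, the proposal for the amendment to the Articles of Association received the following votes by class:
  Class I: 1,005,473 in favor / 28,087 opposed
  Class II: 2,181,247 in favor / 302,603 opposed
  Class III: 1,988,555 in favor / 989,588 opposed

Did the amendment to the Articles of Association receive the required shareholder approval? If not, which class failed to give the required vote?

Not approved — the Class II shares did not give the required vote.

Class I: 3/4 of 1340415 = 1005311.25, rounded up to 1005312; 1,005,312 required, 1,005,473 in favor — approved.
Class II: 4/5 of 2727525 = 2182020; 2,182,020 required, 2,181,247 in favor — not approved.
Class III: 2/3 of 2981532 = 1987688; 1,987,688 required, 1,988,555 in favor — approved.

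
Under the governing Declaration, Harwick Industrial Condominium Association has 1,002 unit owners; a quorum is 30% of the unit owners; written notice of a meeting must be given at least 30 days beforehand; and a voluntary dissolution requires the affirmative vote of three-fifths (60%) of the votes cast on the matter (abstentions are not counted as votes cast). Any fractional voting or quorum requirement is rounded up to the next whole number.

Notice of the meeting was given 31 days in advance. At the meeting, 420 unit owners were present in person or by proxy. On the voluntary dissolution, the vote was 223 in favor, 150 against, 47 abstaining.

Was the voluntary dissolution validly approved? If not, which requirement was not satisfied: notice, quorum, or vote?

Invalid — vote requirement not satisfied.

Notice: 31 days given; 30 required. Satisfied.
Quorum: 30% of 1,002 = 300.60, rounded up to 301; 420 present. Satisfied.
Vote: requires three-fifths of the votes cast (420 − 47 abstaining = 373); 3/5 of 373 = 223.80, rounded up to 224, so 224 needed; 223 in favor. Not satisfied.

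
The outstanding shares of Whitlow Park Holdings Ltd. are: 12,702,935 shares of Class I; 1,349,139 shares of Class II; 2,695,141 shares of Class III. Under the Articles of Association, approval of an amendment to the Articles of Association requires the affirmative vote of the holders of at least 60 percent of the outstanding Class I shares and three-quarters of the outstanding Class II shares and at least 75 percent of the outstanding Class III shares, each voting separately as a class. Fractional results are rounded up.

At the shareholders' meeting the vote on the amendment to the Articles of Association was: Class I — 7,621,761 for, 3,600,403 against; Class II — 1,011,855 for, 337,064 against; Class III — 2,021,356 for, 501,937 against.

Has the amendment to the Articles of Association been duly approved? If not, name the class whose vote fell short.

Class I: 3/5 of 12702935 = 7621761; 7,621,761 required, 7,621,761 in favor — approved.
Class II: 3/4 of 1349139 = 1011854.25, rounded up to 1011855; 1,011,855 required, 1,011,855 in favor — approved.
Class III: 3/4 of 2695141 = 2021355.75, rounded up to 2021356; 2,021,356 required, 2,021,356 in favor — approved.

Approved — every class gave the required vote.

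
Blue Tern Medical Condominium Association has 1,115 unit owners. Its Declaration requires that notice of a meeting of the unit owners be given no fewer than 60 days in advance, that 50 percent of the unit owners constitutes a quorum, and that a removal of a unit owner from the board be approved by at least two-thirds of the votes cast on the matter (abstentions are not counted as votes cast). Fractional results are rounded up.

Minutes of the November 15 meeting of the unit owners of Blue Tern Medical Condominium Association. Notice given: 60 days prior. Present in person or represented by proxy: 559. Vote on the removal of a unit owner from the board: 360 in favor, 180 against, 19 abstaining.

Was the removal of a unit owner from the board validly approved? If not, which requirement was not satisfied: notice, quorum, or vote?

Notice: 60 days given; 60 required. Satisfied.
Quorum: 50% of 1,115 = 557.50, rounded up to 558; 559 present. Satisfied.
Vote: requires two-thirds of the votes cast (559 − 19 abstaining = 540); 2/3 of 540 = 360, so 360 needed; 360 in favor. Satisfied.

Valid — all requirements satisfied.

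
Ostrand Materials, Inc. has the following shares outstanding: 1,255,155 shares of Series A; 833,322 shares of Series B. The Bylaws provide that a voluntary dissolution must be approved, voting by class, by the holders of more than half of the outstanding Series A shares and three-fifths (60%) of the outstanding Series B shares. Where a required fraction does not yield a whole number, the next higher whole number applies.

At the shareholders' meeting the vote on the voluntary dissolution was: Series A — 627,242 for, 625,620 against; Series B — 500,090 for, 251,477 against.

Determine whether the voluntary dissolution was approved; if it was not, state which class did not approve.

Series A: a majority of 1255155 is 627578; 627,578 required, 627,242 in favor — not approved.
Series B: 3/5 of 833322 = 499993.20, rounded up to 499994; 499,994 required, 500,090 in favor — approved.

Not approved — the Series A shares did not give the required vote.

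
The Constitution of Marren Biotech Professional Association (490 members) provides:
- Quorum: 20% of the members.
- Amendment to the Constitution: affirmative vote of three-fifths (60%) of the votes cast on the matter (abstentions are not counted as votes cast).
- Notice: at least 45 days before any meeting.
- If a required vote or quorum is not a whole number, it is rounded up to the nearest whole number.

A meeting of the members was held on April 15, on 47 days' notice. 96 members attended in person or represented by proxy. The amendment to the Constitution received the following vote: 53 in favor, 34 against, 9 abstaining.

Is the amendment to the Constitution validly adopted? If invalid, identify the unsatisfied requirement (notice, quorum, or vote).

Notice: 47 days given; 45 required. Satisfied.
Quorum: 20% of 490 = 98; 96 present. Not satisfied.
Vote: requires three-fifths of the votes cast (96 − 9 abstaining = 87); 3/5 of 87 = 52.20, rounded up to 53, so 53 needed; 53 in favor. Satisfied.

Invalid — quorum requirement not satisfied.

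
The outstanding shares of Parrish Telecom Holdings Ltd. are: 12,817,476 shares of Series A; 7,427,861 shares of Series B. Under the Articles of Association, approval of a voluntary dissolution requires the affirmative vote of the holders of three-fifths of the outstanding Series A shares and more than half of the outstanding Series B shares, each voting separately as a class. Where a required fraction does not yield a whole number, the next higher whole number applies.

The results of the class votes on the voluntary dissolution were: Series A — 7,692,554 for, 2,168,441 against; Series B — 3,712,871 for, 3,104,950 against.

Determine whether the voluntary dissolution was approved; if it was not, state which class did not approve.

Not approved — the Series B shares did not give the required vote.

Series A: 3/5 of 12817476 = 7690485.60, rounded up to 7690486; 7,690,486 required, 7,692,554 in favor — approved.
Series B: a majority of 7427861 is 3713931; 3,713,931 required, 3,712,871 in favor — not approved.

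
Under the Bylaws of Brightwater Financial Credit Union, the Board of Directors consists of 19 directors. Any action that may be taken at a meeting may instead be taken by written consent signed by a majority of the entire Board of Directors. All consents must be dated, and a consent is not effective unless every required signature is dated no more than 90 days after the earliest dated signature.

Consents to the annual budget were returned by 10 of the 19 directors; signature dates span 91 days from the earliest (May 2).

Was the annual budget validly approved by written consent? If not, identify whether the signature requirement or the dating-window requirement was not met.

Not effective — dating-window requirement not satisfied.

Signatures required: a majority of 19 — a majority of 19 is 10, so 10 needed; 10 signed. Sufficient.
Dating window: the latest signature is 91 days after the earliest; the limit is 90 days. Outside the window.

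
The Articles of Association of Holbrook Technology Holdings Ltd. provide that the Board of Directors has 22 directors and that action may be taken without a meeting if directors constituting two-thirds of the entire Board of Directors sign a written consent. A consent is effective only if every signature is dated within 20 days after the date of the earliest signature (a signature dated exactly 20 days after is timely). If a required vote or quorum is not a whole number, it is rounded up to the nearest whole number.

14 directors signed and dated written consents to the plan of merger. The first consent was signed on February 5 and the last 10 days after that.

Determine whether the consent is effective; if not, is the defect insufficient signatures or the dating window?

Not effective — insufficient signatures.

Signatures required: two-thirds of 22 — 2/3 of 22 = 14.67, rounded up to 15, so 15 needed; 14 signed. Insufficient.
Dating window: the latest signature is 10 days after the earliest; the limit is 20 days. Within the window.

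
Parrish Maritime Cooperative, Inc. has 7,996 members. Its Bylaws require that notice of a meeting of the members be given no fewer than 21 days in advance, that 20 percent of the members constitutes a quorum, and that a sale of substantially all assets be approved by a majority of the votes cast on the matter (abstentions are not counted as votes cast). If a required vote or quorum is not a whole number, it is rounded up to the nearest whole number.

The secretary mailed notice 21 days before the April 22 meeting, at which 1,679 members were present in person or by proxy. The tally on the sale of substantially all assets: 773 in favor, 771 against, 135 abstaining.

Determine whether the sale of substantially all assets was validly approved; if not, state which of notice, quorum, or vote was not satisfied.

Notice: 21 days given; 21 required. Satisfied.
Quorum: 20% of 7,996 = 1,599.20, rounded up to 1,600; 1,679 present. Satisfied.
Vote: requires a majority of the votes cast (1,679 − 135 abstaining = 1,544); a majority of 1544 is 773, so 773 needed; 773 in favor. Satisfied.

Valid — all requirements satisfied.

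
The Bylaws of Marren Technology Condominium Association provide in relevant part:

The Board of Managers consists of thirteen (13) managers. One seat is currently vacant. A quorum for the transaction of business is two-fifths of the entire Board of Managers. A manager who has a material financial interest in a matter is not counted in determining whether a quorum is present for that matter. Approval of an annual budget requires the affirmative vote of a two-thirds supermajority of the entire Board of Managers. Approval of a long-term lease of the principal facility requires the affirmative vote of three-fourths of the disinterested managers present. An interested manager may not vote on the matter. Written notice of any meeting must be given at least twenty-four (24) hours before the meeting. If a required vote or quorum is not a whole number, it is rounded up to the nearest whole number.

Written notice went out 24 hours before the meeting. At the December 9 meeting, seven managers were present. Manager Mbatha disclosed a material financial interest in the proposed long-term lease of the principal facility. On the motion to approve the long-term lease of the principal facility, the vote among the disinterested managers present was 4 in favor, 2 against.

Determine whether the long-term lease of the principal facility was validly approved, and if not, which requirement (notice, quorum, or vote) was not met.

Invalid — vote requirement not satisfied.

Notice: 24 hours given; 24 required (24 ≥ 24). Satisfied.
Quorum: 7 present, but the 1 interested manager does not count, leaving 6. Quorum is 6. Satisfied.
Vote: the long-term lease of the principal facility requires three-fourths of the disinterested managers present (7 − 1 = 6). 3/4 of 6 = 4.50, rounded up to 5, so 5 affirmative votes are needed; 4 voted in favor. Not satisfied.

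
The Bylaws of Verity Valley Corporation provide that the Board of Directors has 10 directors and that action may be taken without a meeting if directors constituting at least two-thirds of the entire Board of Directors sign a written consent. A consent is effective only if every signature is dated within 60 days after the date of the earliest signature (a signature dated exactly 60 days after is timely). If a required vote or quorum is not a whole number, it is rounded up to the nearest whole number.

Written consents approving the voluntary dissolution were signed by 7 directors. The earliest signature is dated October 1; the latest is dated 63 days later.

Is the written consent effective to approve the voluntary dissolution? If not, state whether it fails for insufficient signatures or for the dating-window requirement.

Not effective — dating-window requirement not satisfied.

Signatures required: at least two-thirds of 10 — 2/3 of 10 = 6.67, rounded up to 7, so 7 needed; 7 signed. Sufficient.
Dating window: the latest signature is 63 days after the earliest; the limit is 60 days. Outside the window.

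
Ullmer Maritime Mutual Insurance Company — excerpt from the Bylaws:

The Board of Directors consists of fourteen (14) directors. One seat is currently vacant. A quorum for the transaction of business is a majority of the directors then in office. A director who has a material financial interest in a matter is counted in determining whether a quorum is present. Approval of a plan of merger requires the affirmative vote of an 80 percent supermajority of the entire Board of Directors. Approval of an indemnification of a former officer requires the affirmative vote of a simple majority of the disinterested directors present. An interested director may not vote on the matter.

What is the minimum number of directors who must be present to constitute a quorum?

A majority of 13 is 7.

7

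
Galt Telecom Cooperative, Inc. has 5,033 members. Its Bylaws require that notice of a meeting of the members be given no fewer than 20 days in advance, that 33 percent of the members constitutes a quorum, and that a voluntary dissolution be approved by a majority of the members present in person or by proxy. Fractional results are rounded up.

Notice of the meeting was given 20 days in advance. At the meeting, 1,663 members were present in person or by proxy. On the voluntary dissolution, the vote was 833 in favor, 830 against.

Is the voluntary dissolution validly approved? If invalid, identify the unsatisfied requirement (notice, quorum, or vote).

Valid — all requirements satisfied.

Notice: 20 days given; 20 required. Satisfied.
Quorum: 33% of 5,033 = 1,660.89, rounded up to 1,661; 1,663 present. Satisfied.
Vote: requires a majority of those present (1,663); a majority of 1663 is 832, so 832 needed; 833 in favor. Satisfied.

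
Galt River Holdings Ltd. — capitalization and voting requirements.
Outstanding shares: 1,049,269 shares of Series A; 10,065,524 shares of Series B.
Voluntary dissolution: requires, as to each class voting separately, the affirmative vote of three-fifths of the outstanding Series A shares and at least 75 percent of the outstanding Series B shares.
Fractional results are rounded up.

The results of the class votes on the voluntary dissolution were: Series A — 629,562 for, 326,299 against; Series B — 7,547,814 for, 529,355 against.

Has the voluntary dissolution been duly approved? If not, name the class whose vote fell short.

Not approved — the Series B shares did not give the required vote.

Series A: 3/5 of 1049269 = 629561.40, rounded up to 629562; 629,562 required, 629,562 in favor — approved.
Series B: 3/4 of 10065524 = 7549143; 7,549,143 required, 7,547,814 in favor — not approved.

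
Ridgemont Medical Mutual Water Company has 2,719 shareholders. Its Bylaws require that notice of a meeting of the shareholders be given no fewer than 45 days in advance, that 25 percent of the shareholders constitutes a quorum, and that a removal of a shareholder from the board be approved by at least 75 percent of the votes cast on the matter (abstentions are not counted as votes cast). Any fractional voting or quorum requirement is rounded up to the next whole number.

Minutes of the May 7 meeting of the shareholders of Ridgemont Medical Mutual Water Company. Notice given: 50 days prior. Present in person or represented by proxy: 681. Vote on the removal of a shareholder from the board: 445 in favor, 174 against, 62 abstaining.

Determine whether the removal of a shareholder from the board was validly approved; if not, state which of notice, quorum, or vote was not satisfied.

Invalid — vote requirement not satisfied.

Notice: 50 days given; 45 required. Satisfied.
Quorum: 25% of 2,719 = 679.75, rounded up to 680; 681 present. Satisfied.
Vote: requires three-fourths of the votes cast (681 − 62 abstaining = 619); 3/4 of 619 = 464.25, rounded up to 465, so 465 needed; 445 in favor. Not satisfied.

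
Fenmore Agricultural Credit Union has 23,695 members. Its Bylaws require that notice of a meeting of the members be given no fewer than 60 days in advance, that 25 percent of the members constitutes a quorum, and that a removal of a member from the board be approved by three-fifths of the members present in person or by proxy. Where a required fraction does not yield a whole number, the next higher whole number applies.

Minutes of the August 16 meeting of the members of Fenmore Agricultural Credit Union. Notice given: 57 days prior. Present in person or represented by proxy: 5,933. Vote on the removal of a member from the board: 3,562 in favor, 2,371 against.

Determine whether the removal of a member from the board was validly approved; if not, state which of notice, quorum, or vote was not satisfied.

Notice: 57 days given; 60 required. Not satisfied.
Quorum: 25% of 23,695 = 5,923.75, rounded up to 5,924; 5,933 present. Satisfied.
Vote: requires three-fifths of those present (5,933); 3/5 of 5933 = 3559.80, rounded up to 3560, so 3,560 needed; 3,562 in favor. Satisfied.

Invalid — notice requirement not satisfied.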